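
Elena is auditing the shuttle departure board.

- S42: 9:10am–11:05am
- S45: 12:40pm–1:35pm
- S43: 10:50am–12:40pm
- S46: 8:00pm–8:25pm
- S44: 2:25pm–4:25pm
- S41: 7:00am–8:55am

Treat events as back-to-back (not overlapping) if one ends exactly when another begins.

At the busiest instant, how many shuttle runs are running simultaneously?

Sort all start/end points and keep a running count:
7:00am start S41 → 1
8:55am end S41 → 0
9:10am start S42 → 1
10:50am start S43 → 2
11:05am end S42 → 1
12:40pm end S43 → 0
12:40pm start S45 → 1
1:35pm end S45 → 0
2:25pm start S44 → 1
4:25pm end S44 → 0
8:00pm start S46 → 1
8:25pm end S46 → 0
Peak is 2, at 10:50am (S42, S43).

2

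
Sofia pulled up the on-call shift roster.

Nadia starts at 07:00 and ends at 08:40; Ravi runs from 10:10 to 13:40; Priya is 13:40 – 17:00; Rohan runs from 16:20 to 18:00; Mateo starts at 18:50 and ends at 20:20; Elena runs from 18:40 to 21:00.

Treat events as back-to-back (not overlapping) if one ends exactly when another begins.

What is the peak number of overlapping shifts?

2

Sort all start/end points and keep a running count:
07:00 start Nadia → 1
08:40 end Nadia → 0
10:10 start Ravi → 1
13:40 end Ravi → 0
13:40 start Priya → 1
16:20 start Rohan → 2
17:00 end Priya → 1
18:00 end Rohan → 0
18:40 start Elena → 1
18:50 start Mateo → 2
20:20 end Mateo → 1
21:00 end Elena → 0
Peak is 2, at 16:20 (Priya, Rohan).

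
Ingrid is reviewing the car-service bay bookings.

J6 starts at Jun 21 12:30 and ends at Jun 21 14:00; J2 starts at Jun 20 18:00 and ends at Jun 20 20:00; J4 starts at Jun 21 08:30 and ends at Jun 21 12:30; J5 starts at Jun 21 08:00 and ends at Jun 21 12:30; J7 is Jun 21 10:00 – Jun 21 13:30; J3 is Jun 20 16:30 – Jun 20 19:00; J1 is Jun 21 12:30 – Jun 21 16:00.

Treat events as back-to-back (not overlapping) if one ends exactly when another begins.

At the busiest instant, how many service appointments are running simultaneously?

3

Sort all start/end points and keep a running count:
Jun 20 16:30 start J3 → 1
Jun 20 18:00 start J2 → 2
Jun 20 19:00 end J3 → 1
Jun 20 20:00 end J2 → 0
Jun 21 08:00 start J5 → 1
Jun 21 08:30 start J4 → 2
Jun 21 10:00 start J7 → 3
Jun 21 12:30 end J4 → 2
Jun 21 12:30 end J5 → 1
Jun 21 12:30 start J1 → 2
Jun 21 12:30 start J6 → 3
Jun 21 13:30 end J7 → 2
Jun 21 14:00 end J6 → 1
Jun 21 16:00 end J1 → 0
Peak is 3, at Jun 21 10:00 (J4, J5, J7).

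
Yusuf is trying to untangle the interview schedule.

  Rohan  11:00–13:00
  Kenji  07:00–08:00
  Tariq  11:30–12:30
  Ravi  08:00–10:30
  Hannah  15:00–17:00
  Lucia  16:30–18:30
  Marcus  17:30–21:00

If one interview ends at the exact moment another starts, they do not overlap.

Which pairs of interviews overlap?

Two intervals overlap when each starts before the other ends.
Sorted by start: Kenji, Ravi, Rohan, Tariq, Hannah, Lucia, Marcus.
Ravi starts exactly when Kenji ends (back-to-back, no overlap), so nothing later overlaps Kenji either.
Rohan starts after Ravi ends, so nothing later overlaps Ravi either.
Tariq starts before Rohan ends → Rohan and Tariq overlap.
Hannah starts after Rohan ends, so nothing later overlaps Rohan either.
Hannah starts after Tariq ends, so nothing later overlaps Tariq either.
Lucia starts before Hannah ends → Hannah and Lucia overlap.
Marcus starts after Hannah ends.
Marcus starts before Lucia ends → Lucia and Marcus overlap.

Hannah & Lucia, Lucia & Marcus, Rohan & Tariq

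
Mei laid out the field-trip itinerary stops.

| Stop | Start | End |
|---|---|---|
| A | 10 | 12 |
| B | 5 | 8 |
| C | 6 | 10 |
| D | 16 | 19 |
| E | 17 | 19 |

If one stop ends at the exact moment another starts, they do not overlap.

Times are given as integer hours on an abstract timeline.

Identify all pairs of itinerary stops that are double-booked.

B & C, D & E

Sorted by start: B, C, A, D, E.
C starts before B ends → B and C overlap.
A starts after B ends, so B has no further overlaps.
A starts exactly when C ends (back-to-back, no overlap), so C has no further overlaps.
D starts after A ends, so A has no further overlaps.
E starts before D ends → D and E overlap.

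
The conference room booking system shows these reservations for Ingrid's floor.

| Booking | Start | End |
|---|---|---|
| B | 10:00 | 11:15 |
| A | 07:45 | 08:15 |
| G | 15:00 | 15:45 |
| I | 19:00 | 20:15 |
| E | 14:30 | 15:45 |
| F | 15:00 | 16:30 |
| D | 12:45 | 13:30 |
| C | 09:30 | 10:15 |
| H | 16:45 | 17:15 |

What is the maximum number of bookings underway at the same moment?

3

Walk through starts and ends in time order (an end at T is processed before a start at T):
07:45 start A → 1
08:15 end A → 0
09:30 start C → 1
10:00 start B → 2
10:15 end C → 1
11:15 end B → 0
12:45 start D → 1
13:30 end D → 0
14:30 start E → 1
15:00 start F → 2
15:00 start G → 3
15:45 end E → 2
15:45 end G → 1
16:30 end F → 0
16:45 start H → 1
17:15 end H → 0
19:00 start I → 1
20:15 end I → 0
Peak is 3, at 15:00 (E, F, G).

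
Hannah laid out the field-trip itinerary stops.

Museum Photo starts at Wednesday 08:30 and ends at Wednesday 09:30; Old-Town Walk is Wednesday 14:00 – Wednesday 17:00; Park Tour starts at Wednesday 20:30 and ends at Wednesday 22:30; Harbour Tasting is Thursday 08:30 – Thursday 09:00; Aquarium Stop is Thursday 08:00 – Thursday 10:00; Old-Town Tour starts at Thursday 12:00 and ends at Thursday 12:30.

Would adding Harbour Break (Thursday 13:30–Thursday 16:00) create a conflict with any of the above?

Museum Photo: ends Wednesday 09:30 at or before Harbour Break starts Thursday 13:30 → clear.
Old-Town Walk: ends Wednesday 17:00 at or before Harbour Break starts Thursday 13:30 → clear.
Park Tour: ends Wednesday 22:30 at or before Harbour Break starts Thursday 13:30 → clear.
Aquarium Stop: ends Thursday 10:00 at or before Harbour Break starts Thursday 13:30 → clear.
Harbour Tasting: ends Thursday 09:00 at or before Harbour Break starts Thursday 13:30 → clear.
Old-Town Tour: ends Thursday 12:30 at or before Harbour Break starts Thursday 13:30 → clear.

No — it doesn't clash with anything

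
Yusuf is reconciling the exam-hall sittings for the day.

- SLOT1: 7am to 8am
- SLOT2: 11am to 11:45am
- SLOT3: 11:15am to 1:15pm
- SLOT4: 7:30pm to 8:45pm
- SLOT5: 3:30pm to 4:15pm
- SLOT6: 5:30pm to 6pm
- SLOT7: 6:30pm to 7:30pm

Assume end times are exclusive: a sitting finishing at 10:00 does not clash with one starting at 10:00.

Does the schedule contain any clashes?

Sorted by start: SLOT1, SLOT2, SLOT3, SLOT5, SLOT6, SLOT7, SLOT4.
SLOT2 starts after SLOT1 ends; SLOT1 is clear from here.
SLOT3 starts before SLOT2 ends → SLOT2 and SLOT3 overlap.
That's a conflict, so the schedule is not conflict-free.

Yes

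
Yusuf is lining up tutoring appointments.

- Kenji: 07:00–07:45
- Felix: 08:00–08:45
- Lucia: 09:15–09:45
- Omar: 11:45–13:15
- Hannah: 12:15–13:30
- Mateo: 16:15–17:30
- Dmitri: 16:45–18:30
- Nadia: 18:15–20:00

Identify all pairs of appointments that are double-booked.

Check each pair: they overlap iff neither finishes before the other starts.
Sorted by start: Kenji, Felix, Lucia, Omar, Hannah, Mateo, Dmitri, Nadia.
Felix starts after Kenji ends — done with Kenji.
Lucia starts after Felix ends — done with Felix.
Omar starts after Lucia ends — done with Lucia.
Hannah starts before Omar ends → Omar and Hannah overlap.
Mateo starts after Omar ends — done with Omar.
Mateo starts after Hannah ends — done with Hannah.
Dmitri starts before Mateo ends → Mateo and Dmitri overlap.
Nadia starts after Mateo ends.
Nadia starts before Dmitri ends → Dmitri and Nadia overlap.

Dmitri & Mateo, Dmitri & Nadia, Hannah & Omar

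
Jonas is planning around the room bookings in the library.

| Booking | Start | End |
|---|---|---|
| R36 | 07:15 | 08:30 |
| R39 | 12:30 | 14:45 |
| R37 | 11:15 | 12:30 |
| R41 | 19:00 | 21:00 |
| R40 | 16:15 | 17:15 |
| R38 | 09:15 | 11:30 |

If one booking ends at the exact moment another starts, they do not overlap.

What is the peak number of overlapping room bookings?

2

Walk through starts and ends in time order (an end at T is processed before a start at T):
07:15 start R36 → 1
08:30 end R36 → 0
09:15 start R38 → 1
11:15 start R37 → 2
11:30 end R38 → 1
12:30 end R37 → 0
12:30 start R39 → 1
14:45 end R39 → 0
16:15 start R40 → 1
17:15 end R40 → 0
19:00 start R41 → 1
21:00 end R41 → 0
Peak is 2, at 11:15 (R37, R38).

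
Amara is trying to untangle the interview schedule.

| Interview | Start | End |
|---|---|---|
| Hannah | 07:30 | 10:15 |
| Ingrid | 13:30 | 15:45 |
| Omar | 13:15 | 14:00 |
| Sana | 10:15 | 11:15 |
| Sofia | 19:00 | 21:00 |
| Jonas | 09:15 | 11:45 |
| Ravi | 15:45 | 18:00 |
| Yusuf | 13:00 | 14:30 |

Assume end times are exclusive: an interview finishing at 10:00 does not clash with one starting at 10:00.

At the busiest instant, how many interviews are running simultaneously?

3

Sweep the timeline, counting +1 at each start and −1 at each end (ends before starts at a tie):
07:30 start Hannah → 1
09:15 start Jonas → 2
10:15 end Hannah → 1
10:15 start Sana → 2
11:15 end Sana → 1
11:45 end Jonas → 0
13:00 start Yusuf → 1
13:15 start Omar → 2
13:30 start Ingrid → 3
14:00 end Omar → 2
14:30 end Yusuf → 1
15:45 end Ingrid → 0
15:45 start Ravi → 1
18:00 end Ravi → 0
19:00 start Sofia → 1
21:00 end Sofia → 0
Peak is 3, at 13:30 (Ingrid, Omar, Yusuf).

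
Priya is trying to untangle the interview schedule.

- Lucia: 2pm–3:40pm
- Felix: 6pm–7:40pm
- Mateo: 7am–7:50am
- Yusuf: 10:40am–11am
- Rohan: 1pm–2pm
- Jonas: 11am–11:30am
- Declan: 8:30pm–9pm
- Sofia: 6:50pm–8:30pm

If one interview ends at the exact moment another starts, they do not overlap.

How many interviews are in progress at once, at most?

2

Walk through starts and ends in time order (an end at T is processed before a start at T):
7am start Mateo → 1
7:50am end Mateo → 0
10:40am start Yusuf → 1
11am end Yusuf → 0
11am start Jonas → 1
11:30am end Jonas → 0
1pm start Rohan → 1
2pm end Rohan → 0
2pm start Lucia → 1
3:40pm end Lucia → 0
6pm start Felix → 1
6:50pm start Sofia → 2
7:40pm end Felix → 1
8:30pm end Sofia → 0
8:30pm start Declan → 1
9pm end Declan → 0
Peak is 2, at 6:50pm (Felix, Sofia).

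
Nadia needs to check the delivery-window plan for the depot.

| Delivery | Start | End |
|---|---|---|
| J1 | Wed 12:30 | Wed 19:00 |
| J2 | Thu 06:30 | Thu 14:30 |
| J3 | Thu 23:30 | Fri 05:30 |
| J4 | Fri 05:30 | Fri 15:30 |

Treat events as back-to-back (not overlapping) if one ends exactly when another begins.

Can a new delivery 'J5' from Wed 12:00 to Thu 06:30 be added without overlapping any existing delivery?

No — it overlaps J1

J1: starts Wed 12:30 before J5 ends Thu 06:30, and ends Wed 19:00 after J5 starts Wed 12:00 → overlap.
J2: starts Thu 06:30 at or after J5 ends Thu 06:30 → clear.
J3: starts Thu 23:30 at or after J5 ends Thu 06:30 → clear.
J4: starts Fri 05:30 at or after J5 ends Thu 06:30 → clear.
J5 overlaps J1.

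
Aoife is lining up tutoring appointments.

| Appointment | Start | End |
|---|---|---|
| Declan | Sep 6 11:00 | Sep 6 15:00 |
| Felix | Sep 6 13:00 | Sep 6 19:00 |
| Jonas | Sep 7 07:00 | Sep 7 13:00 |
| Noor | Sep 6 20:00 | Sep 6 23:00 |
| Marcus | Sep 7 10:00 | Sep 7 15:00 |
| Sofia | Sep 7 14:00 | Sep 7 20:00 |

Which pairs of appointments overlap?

Sorted by start: Declan, Felix, Noor, Jonas, Marcus, Sofia.
Felix starts before Declan ends → Declan and Felix overlap.
Noor starts after Declan ends — done with Declan.
Noor starts after Felix ends — done with Felix.
Jonas starts after Noor ends — done with Noor.
Marcus starts before Jonas ends → Jonas and Marcus overlap.
Sofia starts after Jonas ends.
Sofia starts before Marcus ends → Marcus and Sofia overlap.

Declan & Felix, Jonas & Marcus, Marcus & Sofia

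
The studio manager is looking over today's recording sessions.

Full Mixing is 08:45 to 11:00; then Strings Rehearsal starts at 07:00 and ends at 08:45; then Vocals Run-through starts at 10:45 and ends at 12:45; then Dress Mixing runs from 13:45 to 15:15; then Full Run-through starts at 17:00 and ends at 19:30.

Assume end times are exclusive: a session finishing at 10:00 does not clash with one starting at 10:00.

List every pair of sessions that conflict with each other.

Sorted by start: Strings Rehearsal, Full Mixing, Vocals Run-through, Dress Mixing, Full Run-through.
Full Mixing starts exactly when Strings Rehearsal ends (back-to-back, no overlap) — done with Strings Rehearsal.
Vocals Run-through starts before Full Mixing ends → Full Mixing and Vocals Run-through overlap.
Dress Mixing starts after Full Mixing ends — done with Full Mixing.
Dress Mixing starts after Vocals Run-through ends — done with Vocals Run-through.
Full Run-through starts after Dress Mixing ends.

Full Mixing & Vocals Run-through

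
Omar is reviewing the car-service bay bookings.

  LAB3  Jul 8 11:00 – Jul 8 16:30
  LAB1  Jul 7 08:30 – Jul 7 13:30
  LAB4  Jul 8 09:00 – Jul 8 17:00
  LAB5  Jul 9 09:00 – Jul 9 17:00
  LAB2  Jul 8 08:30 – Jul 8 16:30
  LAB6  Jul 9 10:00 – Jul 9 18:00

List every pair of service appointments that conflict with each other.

Two intervals overlap when each starts before the other ends.
Sorted by start: LAB1, LAB2, LAB4, LAB3, LAB5, LAB6.
LAB2 starts after LAB1 ends; LAB1 is clear from here.
LAB4 starts before LAB2 ends → LAB2 and LAB4 overlap.
LAB3 starts before LAB2 ends → LAB2 and LAB3 overlap.
LAB5 starts after LAB2 ends; LAB2 is clear from here.
LAB3 starts before LAB4 ends → LAB4 and LAB3 overlap.
LAB5 starts after LAB4 ends; LAB4 is clear from here.
LAB5 starts after LAB3 ends; LAB3 is clear from here.
LAB6 starts before LAB5 ends → LAB5 and LAB6 overlap.

LAB2 & LAB3, LAB2 & LAB4, LAB3 & LAB4, LAB5 & LAB6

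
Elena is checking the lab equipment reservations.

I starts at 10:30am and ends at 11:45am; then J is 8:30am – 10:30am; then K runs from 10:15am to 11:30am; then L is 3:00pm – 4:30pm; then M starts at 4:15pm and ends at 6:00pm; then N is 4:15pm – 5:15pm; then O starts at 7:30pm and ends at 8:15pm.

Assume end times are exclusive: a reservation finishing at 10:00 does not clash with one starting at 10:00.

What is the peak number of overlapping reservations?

Sweep the timeline, counting +1 at each start and −1 at each end (ends before starts at a tie):
8:30am start J → 1
10:15am start K → 2
10:30am end J → 1
10:30am start I → 2
11:30am end K → 1
11:45am end I → 0
3:00pm start L → 1
4:15pm start M → 2
4:15pm start N → 3
4:30pm end L → 2
5:15pm end N → 1
6:00pm end M → 0
7:30pm start O → 1
8:15pm end O → 0
Peak is 3, at 4:15pm (L, M, N).

3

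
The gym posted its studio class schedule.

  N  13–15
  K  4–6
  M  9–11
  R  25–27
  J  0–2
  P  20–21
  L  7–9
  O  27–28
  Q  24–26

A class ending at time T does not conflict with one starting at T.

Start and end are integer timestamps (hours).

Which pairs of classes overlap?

Q & R

Check each pair: they overlap iff neither finishes before the other starts.
Sorted by start: J, K, L, M, N, P, Q, R, O.
K starts after J ends, so nothing later overlaps J either.
L starts after K ends, so nothing later overlaps K either.
M starts exactly when L ends (back-to-back, no overlap), so nothing later overlaps L either.
N starts after M ends, so nothing later overlaps M either.
P starts after N ends, so nothing later overlaps N either.
Q starts after P ends, so nothing later overlaps P either.
R starts before Q ends → Q and R overlap.
O starts after Q ends.
O starts exactly when R ends (back-to-back, no overlap).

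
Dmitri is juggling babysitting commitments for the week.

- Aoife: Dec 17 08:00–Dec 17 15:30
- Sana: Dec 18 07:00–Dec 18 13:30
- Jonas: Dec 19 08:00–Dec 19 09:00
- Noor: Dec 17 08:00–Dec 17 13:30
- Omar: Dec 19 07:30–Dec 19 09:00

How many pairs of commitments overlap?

Sorted by start: Noor, Aoife, Sana, Omar, Jonas.
Aoife starts before Noor ends → Noor and Aoife overlap.
Sana starts after Noor ends, so Noor has no further overlaps.
Sana starts after Aoife ends, so Aoife has no further overlaps.
Omar starts after Sana ends, so Sana has no further overlaps.
Jonas starts before Omar ends → Omar and Jonas overlap.
Overlapping pairs: Aoife & Noor, Jonas & Omar — 2 in total.

2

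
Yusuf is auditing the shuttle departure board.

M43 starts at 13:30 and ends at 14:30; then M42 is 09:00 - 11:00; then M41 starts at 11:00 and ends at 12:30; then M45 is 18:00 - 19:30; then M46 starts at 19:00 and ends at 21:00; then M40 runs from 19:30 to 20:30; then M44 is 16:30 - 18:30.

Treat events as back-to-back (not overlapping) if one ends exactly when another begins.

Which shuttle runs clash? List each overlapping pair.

Sorted by start: M42, M41, M43, M44, M45, M46, M40.
M41 starts exactly when M42 ends (back-to-back, no overlap), so M42 has no further overlaps.
M43 starts after M41 ends, so M41 has no further overlaps.
M44 starts after M43 ends, so M43 has no further overlaps.
M45 starts before M44 ends → M44 and M45 overlap.
M46 starts after M44 ends, so M44 has no further overlaps.
M46 starts before M45 ends → M45 and M46 overlap.
M40 starts exactly when M45 ends (back-to-back, no overlap).
M40 starts before M46 ends → M46 and M40 overlap.

M40 & M46, M44 & M45, M45 & M46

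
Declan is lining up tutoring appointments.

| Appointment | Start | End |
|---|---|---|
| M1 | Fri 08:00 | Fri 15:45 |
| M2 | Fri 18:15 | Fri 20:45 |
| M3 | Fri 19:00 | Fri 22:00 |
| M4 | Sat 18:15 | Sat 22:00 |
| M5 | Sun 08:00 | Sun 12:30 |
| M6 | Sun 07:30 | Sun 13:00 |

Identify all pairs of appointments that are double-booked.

Sorted by start: M1, M2, M3, M4, M6, M5.
M2 starts after M1 ends, so M1 has no further overlaps.
M3 starts before M2 ends → M2 and M3 overlap.
M4 starts after M2 ends, so M2 has no further overlaps.
M4 starts after M3 ends, so M3 has no further overlaps.
M6 starts after M4 ends, so M4 has no further overlaps.
M5 starts before M6 ends → M6 and M5 overlap.

M2 & M3, M5 & M6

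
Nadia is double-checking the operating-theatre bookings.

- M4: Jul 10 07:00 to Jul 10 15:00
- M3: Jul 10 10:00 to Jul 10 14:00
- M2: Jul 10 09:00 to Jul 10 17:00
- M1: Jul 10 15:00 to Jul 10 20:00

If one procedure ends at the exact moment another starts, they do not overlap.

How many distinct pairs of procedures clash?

4

Sorted by start: M4, M2, M3, M1.
M2 starts before M4 ends → M4 and M2 overlap.
M3 starts before M4 ends → M4 and M3 overlap.
M1 starts exactly when M4 ends (back-to-back, no overlap).
M3 starts before M2 ends → M2 and M3 overlap.
M1 starts before M2 ends → M2 and M1 overlap.
M1 starts after M3 ends.
Overlapping pairs: M1 & M2, M2 & M3, M2 & M4, M3 & M4 — 4 in total.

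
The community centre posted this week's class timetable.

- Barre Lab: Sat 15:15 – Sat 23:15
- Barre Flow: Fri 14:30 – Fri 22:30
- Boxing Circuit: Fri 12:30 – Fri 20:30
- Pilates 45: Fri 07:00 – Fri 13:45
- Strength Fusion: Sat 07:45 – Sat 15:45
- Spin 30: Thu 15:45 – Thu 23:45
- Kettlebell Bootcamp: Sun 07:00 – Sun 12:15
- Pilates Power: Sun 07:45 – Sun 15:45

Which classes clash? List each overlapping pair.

Barre Flow & Boxing Circuit, Barre Lab & Strength Fusion, Boxing Circuit & Pilates 45, Kettlebell Bootcamp & Pilates Power

Sorted by start: Spin 30, Pilates 45, Boxing Circuit, Barre Flow, Strength Fusion, Barre Lab, Kettlebell Bootcamp, Pilates Power.
Pilates 45 starts after Spin 30 ends; Spin 30 is clear from here.
Boxing Circuit starts before Pilates 45 ends → Pilates 45 and Boxing Circuit overlap.
Barre Flow starts after Pilates 45 ends; Pilates 45 is clear from here.
Barre Flow starts before Boxing Circuit ends → Boxing Circuit and Barre Flow overlap.
Strength Fusion starts after Boxing Circuit ends; Boxing Circuit is clear from here.
Strength Fusion starts after Barre Flow ends; Barre Flow is clear from here.
Barre Lab starts before Strength Fusion ends → Strength Fusion and Barre Lab overlap.
Kettlebell Bootcamp starts after Strength Fusion ends; Strength Fusion is clear from here.
Kettlebell Bootcamp starts after Barre Lab ends; Barre Lab is clear from here.
Pilates Power starts before Kettlebell Bootcamp ends → Kettlebell Bootcamp and Pilates Power overlap.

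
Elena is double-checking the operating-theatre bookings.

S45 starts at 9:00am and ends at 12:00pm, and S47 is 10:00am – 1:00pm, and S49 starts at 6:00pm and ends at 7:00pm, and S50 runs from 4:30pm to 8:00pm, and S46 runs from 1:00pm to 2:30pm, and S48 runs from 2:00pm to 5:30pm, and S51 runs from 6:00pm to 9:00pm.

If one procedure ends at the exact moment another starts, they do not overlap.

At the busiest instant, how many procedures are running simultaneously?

3

Sort all start/end points and keep a running count:
9:00am start S45 → 1
10:00am start S47 → 2
12:00pm end S45 → 1
1:00pm end S47 → 0
1:00pm start S46 → 1
2:00pm start S48 → 2
2:30pm end S46 → 1
4:30pm start S50 → 2
5:30pm end S48 → 1
6:00pm start S49 → 2
6:00pm start S51 → 3
7:00pm end S49 → 2
8:00pm end S50 → 1
9:00pm end S51 → 0
Peak is 3, at 6:00pm (S49, S50, S51).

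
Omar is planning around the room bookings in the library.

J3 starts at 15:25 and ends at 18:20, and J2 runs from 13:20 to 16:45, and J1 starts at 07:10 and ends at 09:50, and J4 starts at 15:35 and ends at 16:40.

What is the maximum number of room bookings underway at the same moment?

Walk through starts and ends in time order (an end at T is processed before a start at T):
07:10 start J1 → 1
09:50 end J1 → 0
13:20 start J2 → 1
15:25 start J3 → 2
15:35 start J4 → 3
16:40 end J4 → 2
16:45 end J2 → 1
18:20 end J3 → 0
Peak is 3, at 15:35 (J2, J3, J4).

3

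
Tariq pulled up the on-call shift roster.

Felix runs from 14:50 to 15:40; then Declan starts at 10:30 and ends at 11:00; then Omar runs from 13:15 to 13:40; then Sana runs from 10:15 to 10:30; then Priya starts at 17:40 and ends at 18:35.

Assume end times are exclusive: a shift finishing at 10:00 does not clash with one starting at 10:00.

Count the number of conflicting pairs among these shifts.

Check each pair: they overlap iff neither finishes before the other starts.
Sorted by start: Sana, Declan, Omar, Felix, Priya.
Declan starts exactly when Sana ends (back-to-back, no overlap); Sana is clear from here.
Omar starts after Declan ends; Declan is clear from here.
Felix starts after Omar ends; Omar is clear from here.
Priya starts after Felix ends.
No pair overlaps.

0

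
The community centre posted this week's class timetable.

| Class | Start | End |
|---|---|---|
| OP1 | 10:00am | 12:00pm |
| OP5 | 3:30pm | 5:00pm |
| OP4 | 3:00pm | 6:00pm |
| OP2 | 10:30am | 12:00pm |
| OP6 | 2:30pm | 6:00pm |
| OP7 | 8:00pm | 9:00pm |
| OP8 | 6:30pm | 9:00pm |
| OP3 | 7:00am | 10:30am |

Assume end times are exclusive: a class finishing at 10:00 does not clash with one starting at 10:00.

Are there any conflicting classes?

Yes

Sorted by start: OP3, OP1, OP2, OP6, OP4, OP5, OP8, OP7.
OP1 starts before OP3 ends → OP3 and OP1 overlap.
That's a conflict, so the schedule is not conflict-free.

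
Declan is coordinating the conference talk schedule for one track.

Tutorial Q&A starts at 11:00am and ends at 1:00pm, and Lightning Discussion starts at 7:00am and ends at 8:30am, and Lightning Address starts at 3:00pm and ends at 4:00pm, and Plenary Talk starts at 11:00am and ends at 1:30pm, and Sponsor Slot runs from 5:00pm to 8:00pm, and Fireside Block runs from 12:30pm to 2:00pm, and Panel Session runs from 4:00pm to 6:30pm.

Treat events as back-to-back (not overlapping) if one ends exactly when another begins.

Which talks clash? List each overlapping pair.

Fireside Block & Plenary Talk, Fireside Block & Tutorial Q&A, Panel Session & Sponsor Slot, Plenary Talk & Tutorial Q&A

Sorted by start: Lightning Discussion, Plenary Talk, Tutorial Q&A, Fireside Block, Lightning Address, Panel Session, Sponsor Slot.
Plenary Talk starts after Lightning Discussion ends, so nothing later overlaps Lightning Discussion either.
Tutorial Q&A starts before Plenary Talk ends → Plenary Talk and Tutorial Q&A overlap.
Fireside Block starts before Plenary Talk ends → Plenary Talk and Fireside Block overlap.
Lightning Address starts after Plenary Talk ends, so nothing later overlaps Plenary Talk either.
Fireside Block starts before Tutorial Q&A ends → Tutorial Q&A and Fireside Block overlap.
Lightning Address starts after Tutorial Q&A ends, so nothing later overlaps Tutorial Q&A either.
Lightning Address starts after Fireside Block ends, so nothing later overlaps Fireside Block either.
Panel Session starts exactly when Lightning Address ends (back-to-back, no overlap), so nothing later overlaps Lightning Address either.
Sponsor Slot starts before Panel Session ends → Panel Session and Sponsor Slot overlap.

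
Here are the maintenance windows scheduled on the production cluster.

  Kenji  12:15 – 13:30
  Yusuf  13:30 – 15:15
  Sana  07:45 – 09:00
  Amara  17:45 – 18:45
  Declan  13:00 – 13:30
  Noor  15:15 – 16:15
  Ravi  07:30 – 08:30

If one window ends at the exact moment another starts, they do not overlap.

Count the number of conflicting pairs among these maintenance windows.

2

Sorted by start: Ravi, Sana, Kenji, Declan, Yusuf, Noor, Amara.
Sana starts before Ravi ends → Ravi and Sana overlap.
Kenji starts after Ravi ends, so Ravi has no further overlaps.
Kenji starts after Sana ends, so Sana has no further overlaps.
Declan starts before Kenji ends → Kenji and Declan overlap.
Yusuf starts exactly when Kenji ends (back-to-back, no overlap), so Kenji has no further overlaps.
Yusuf starts exactly when Declan ends (back-to-back, no overlap), so Declan has no further overlaps.
Noor starts exactly when Yusuf ends (back-to-back, no overlap), so Yusuf has no further overlaps.
Amara starts after Noor ends.
Overlapping pairs: Declan & Kenji, Ravi & Sana — 2 in total.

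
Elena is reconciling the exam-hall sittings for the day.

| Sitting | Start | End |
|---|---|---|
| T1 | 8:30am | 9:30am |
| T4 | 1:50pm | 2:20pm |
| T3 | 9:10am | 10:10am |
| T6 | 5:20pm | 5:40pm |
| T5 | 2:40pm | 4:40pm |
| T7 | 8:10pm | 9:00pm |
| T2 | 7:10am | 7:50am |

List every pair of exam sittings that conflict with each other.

T1 & T3

Sorted by start: T2, T1, T3, T4, T5, T6, T7.
T1 starts after T2 ends, so T2 has no further overlaps.
T3 starts before T1 ends → T1 and T3 overlap.
T4 starts after T1 ends, so T1 has no further overlaps.
T4 starts after T3 ends, so T3 has no further overlaps.
T5 starts after T4 ends, so T4 has no further overlaps.
T6 starts after T5 ends, so T5 has no further overlaps.
T7 starts after T6 ends.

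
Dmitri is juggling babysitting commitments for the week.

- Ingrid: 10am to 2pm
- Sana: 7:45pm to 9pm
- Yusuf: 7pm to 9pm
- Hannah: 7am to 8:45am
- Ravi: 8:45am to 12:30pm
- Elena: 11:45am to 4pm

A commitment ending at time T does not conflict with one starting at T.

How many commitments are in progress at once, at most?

3

Sort all start/end points and keep a running count:
7am start Hannah → 1
8:45am end Hannah → 0
8:45am start Ravi → 1
10am start Ingrid → 2
11:45am start Elena → 3
12:30pm end Ravi → 2
2pm end Ingrid → 1
4pm end Elena → 0
7pm start Yusuf → 1
7:45pm start Sana → 2
9pm end Sana → 1
9pm end Yusuf → 0
Peak is 3, at 11:45am (Elena, Ingrid, Ravi).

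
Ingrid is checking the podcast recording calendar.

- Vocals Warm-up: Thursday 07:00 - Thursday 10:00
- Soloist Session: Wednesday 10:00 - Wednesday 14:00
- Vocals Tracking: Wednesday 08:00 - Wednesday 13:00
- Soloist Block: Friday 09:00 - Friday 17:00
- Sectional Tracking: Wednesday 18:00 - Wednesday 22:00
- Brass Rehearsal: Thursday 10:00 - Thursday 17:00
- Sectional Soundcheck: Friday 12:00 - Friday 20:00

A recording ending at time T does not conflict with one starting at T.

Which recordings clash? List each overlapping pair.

Sectional Soundcheck & Soloist Block, Soloist Session & Vocals Tracking

Sorted by start: Vocals Tracking, Soloist Session, Sectional Tracking, Vocals Warm-up, Brass Rehearsal, Soloist Block, Sectional Soundcheck.
Soloist Session starts before Vocals Tracking ends → Vocals Tracking and Soloist Session overlap.
Sectional Tracking starts after Vocals Tracking ends, so nothing later overlaps Vocals Tracking either.
Sectional Tracking starts after Soloist Session ends, so nothing later overlaps Soloist Session either.
Vocals Warm-up starts after Sectional Tracking ends, so nothing later overlaps Sectional Tracking either.
Brass Rehearsal starts exactly when Vocals Warm-up ends (back-to-back, no overlap), so nothing later overlaps Vocals Warm-up either.
Soloist Block starts after Brass Rehearsal ends, so nothing later overlaps Brass Rehearsal either.
Sectional Soundcheck starts before Soloist Block ends → Soloist Block and Sectional Soundcheck overlap.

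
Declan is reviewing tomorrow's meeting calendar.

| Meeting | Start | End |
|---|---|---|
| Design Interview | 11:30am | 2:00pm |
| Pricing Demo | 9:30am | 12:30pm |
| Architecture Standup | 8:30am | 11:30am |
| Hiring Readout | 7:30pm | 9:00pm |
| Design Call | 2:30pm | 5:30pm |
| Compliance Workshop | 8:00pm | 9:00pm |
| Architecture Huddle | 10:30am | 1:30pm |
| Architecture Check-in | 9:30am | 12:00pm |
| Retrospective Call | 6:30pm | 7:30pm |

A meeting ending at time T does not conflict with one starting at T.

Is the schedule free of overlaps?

No

Check each pair: they overlap iff neither finishes before the other starts.
Sorted by start: Architecture Standup, Architecture Check-in, Pricing Demo, Architecture Huddle, Design Interview, Design Call, Retrospective Call, Hiring Readout, Compliance Workshop.
Architecture Check-in starts before Architecture Standup ends → Architecture Standup and Architecture Check-in overlap.
That's a conflict, so the schedule is not conflict-free.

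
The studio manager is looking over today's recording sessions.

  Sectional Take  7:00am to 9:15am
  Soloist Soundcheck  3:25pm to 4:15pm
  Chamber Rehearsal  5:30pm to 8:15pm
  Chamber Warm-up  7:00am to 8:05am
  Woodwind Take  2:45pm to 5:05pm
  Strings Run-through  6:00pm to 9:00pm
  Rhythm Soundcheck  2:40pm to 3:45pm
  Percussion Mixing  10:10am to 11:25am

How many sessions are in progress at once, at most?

Sweep the timeline, counting +1 at each start and −1 at each end (ends before starts at a tie):
7:00am start Chamber Warm-up → 1
7:00am start Sectional Take → 2
8:05am end Chamber Warm-up → 1
9:15am end Sectional Take → 0
10:10am start Percussion Mixing → 1
11:25am end Percussion Mixing → 0
2:40pm start Rhythm Soundcheck → 1
2:45pm start Woodwind Take → 2
3:25pm start Soloist Soundcheck → 3
3:45pm end Rhythm Soundcheck → 2
4:15pm end Soloist Soundcheck → 1
5:05pm end Woodwind Take → 0
5:30pm start Chamber Rehearsal → 1
6:00pm start Strings Run-through → 2
8:15pm end Chamber Rehearsal → 1
9:00pm end Strings Run-through → 0
Peak is 3, at 3:25pm (Rhythm Soundcheck, Soloist Soundcheck, Woodwind Take).

3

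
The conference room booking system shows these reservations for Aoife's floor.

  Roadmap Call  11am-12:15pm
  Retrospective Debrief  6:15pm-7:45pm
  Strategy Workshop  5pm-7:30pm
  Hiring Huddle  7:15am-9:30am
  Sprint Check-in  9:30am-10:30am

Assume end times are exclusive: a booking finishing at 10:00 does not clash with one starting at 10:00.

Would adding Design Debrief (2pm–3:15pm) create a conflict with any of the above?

Hiring Huddle: ends 9:30am at or before Design Debrief starts 2pm → clear.
Sprint Check-in: ends 10:30am at or before Design Debrief starts 2pm → clear.
Roadmap Call: ends 12:15pm at or before Design Debrief starts 2pm → clear.
Strategy Workshop: starts 5pm at or after Design Debrief ends 3:15pm → clear.
Retrospective Debrief: starts 6:15pm at or after Design Debrief ends 3:15pm → clear.

No — it doesn't clash with anything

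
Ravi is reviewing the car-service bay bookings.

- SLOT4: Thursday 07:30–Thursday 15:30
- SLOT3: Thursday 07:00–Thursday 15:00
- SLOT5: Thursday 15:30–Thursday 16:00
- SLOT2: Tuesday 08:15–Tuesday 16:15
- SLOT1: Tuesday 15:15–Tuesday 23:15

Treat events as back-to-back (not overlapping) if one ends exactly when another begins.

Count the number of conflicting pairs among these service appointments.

2

Check each pair: they overlap iff neither finishes before the other starts.
Sorted by start: SLOT2, SLOT1, SLOT3, SLOT4, SLOT5.
SLOT1 starts before SLOT2 ends → SLOT2 and SLOT1 overlap.
SLOT3 starts after SLOT2 ends; SLOT2 is clear from here.
SLOT3 starts after SLOT1 ends; SLOT1 is clear from here.
SLOT4 starts before SLOT3 ends → SLOT3 and SLOT4 overlap.
SLOT5 starts after SLOT3 ends.
SLOT5 starts exactly when SLOT4 ends (back-to-back, no overlap).
Overlapping pairs: SLOT1 & SLOT2, SLOT3 & SLOT4 — 2 in total.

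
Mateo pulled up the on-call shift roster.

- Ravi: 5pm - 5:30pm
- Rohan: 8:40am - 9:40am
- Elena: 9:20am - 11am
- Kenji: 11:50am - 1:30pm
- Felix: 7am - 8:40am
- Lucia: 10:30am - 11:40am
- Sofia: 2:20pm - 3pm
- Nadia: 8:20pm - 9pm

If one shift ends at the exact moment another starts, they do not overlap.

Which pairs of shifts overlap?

Elena & Lucia, Elena & Rohan

Sorted by start: Felix, Rohan, Elena, Lucia, Kenji, Sofia, Ravi, Nadia.
Rohan starts exactly when Felix ends (back-to-back, no overlap); Felix is clear from here.
Elena starts before Rohan ends → Rohan and Elena overlap.
Lucia starts after Rohan ends; Rohan is clear from here.
Lucia starts before Elena ends → Elena and Lucia overlap.
Kenji starts after Elena ends; Elena is clear from here.
Kenji starts after Lucia ends; Lucia is clear from here.
Sofia starts after Kenji ends; Kenji is clear from here.
Ravi starts after Sofia ends; Sofia is clear from here.
Nadia starts after Ravi ends.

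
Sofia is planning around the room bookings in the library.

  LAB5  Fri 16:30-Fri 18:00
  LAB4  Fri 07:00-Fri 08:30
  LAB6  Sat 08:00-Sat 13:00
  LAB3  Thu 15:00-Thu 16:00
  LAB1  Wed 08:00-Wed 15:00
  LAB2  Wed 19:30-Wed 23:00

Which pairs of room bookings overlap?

no conflicts

Sorted by start: LAB1, LAB2, LAB3, LAB4, LAB5, LAB6.
LAB2 starts after LAB1 ends, so nothing later overlaps LAB1 either.
LAB3 starts after LAB2 ends, so nothing later overlaps LAB2 either.
LAB4 starts after LAB3 ends, so nothing later overlaps LAB3 either.
LAB5 starts after LAB4 ends, so nothing later overlaps LAB4 either.
LAB6 starts after LAB5 ends.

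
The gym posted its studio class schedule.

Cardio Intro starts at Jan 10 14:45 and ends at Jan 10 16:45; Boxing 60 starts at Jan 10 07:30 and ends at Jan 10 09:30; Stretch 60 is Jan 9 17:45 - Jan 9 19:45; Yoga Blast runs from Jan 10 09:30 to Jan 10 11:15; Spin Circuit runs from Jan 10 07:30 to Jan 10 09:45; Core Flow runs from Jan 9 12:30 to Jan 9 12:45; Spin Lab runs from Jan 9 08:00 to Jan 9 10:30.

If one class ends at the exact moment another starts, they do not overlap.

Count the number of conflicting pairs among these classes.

2

Sorted by start: Spin Lab, Core Flow, Stretch 60, Spin Circuit, Boxing 60, Yoga Blast, Cardio Intro.
Core Flow starts after Spin Lab ends, so nothing later overlaps Spin Lab either.
Stretch 60 starts after Core Flow ends, so nothing later overlaps Core Flow either.
Spin Circuit starts after Stretch 60 ends, so nothing later overlaps Stretch 60 either.
Boxing 60 starts before Spin Circuit ends → Spin Circuit and Boxing 60 overlap.
Yoga Blast starts before Spin Circuit ends → Spin Circuit and Yoga Blast overlap.
Cardio Intro starts after Spin Circuit ends.
Yoga Blast starts exactly when Boxing 60 ends (back-to-back, no overlap), so nothing later overlaps Boxing 60 either.
Cardio Intro starts after Yoga Blast ends.
Overlapping pairs: Boxing 60 & Spin Circuit, Spin Circuit & Yoga Blast — 2 in total.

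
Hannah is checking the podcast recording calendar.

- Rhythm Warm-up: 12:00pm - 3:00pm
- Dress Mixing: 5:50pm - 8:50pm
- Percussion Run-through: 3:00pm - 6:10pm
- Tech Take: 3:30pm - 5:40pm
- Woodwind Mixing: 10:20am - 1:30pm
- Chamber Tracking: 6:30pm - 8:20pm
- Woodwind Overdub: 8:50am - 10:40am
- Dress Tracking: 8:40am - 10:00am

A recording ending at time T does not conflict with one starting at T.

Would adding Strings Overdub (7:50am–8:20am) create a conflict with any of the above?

Dress Tracking: starts 8:40am at or after Strings Overdub ends 8:20am → clear.
Woodwind Overdub: starts 8:50am at or after Strings Overdub ends 8:20am → clear.
Woodwind Mixing: starts 10:20am at or after Strings Overdub ends 8:20am → clear.
Rhythm Warm-up: starts 12:00pm at or after Strings Overdub ends 8:20am → clear.
Percussion Run-through: starts 3:00pm at or after Strings Overdub ends 8:20am → clear.
Tech Take: starts 3:30pm at or after Strings Overdub ends 8:20am → clear.
Dress Mixing: starts 5:50pm at or after Strings Overdub ends 8:20am → clear.
Chamber Tracking: starts 6:30pm at or after Strings Overdub ends 8:20am → clear.

No — it doesn't clash with anything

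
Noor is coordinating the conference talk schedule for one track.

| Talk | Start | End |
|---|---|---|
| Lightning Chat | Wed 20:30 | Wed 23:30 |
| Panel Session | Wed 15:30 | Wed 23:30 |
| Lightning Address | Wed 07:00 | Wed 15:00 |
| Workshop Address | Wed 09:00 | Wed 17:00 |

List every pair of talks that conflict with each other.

Two intervals overlap when each starts before the other ends.
Sorted by start: Lightning Address, Workshop Address, Panel Session, Lightning Chat.
Workshop Address starts before Lightning Address ends → Lightning Address and Workshop Address overlap.
Panel Session starts after Lightning Address ends, so nothing later overlaps Lightning Address either.
Panel Session starts before Workshop Address ends → Workshop Address and Panel Session overlap.
Lightning Chat starts after Workshop Address ends.
Lightning Chat starts before Panel Session ends → Panel Session and Lightning Chat overlap.

Lightning Address & Workshop Address, Lightning Chat & Panel Session, Panel Session & Workshop Address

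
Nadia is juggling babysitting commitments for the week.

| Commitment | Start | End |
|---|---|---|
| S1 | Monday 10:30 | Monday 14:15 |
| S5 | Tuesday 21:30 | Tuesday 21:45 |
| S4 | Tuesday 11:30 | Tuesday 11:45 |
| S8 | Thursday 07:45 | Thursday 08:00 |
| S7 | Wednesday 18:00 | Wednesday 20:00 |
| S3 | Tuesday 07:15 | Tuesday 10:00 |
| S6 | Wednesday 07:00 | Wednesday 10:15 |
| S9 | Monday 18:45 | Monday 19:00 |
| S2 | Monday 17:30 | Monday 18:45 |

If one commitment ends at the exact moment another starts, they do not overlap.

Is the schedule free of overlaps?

Check each pair: they overlap iff neither finishes before the other starts.
Sorted by start: S1, S2, S9, S3, S4, S5, S6, S7, S8.
S2 starts after S1 ends, so S1 has no further overlaps.
S9 starts exactly when S2 ends (back-to-back, no overlap), so S2 has no further overlaps.
S3 starts after S9 ends, so S9 has no further overlaps.
S4 starts after S3 ends, so S3 has no further overlaps.
S5 starts after S4 ends, so S4 has no further overlaps.
S6 starts after S5 ends, so S5 has no further overlaps.
S7 starts after S6 ends, so S6 has no further overlaps.
S8 starts after S7 ends.
Every pair is clear; the schedule has no overlaps.

Yes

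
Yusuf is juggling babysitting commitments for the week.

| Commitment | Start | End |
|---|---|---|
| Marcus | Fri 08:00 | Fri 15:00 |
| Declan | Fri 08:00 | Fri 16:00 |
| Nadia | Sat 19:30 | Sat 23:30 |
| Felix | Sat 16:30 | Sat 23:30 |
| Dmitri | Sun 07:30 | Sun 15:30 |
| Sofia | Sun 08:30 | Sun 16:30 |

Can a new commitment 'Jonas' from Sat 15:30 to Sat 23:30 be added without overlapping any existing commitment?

No — it overlaps Felix, Nadia

Marcus: ends Fri 15:00 at or before Jonas starts Sat 15:30 → clear.
Declan: ends Fri 16:00 at or before Jonas starts Sat 15:30 → clear.
Felix: starts Sat 16:30 before Jonas ends Sat 23:30, and ends Sat 23:30 after Jonas starts Sat 15:30 → overlap.
Nadia: starts Sat 19:30 before Jonas ends Sat 23:30, and ends Sat 23:30 after Jonas starts Sat 15:30 → overlap.
Dmitri: starts Sun 07:30 at or after Jonas ends Sat 23:30 → clear.
Sofia: starts Sun 08:30 at or after Jonas ends Sat 23:30 → clear.
Jonas overlaps Nadia, Felix.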